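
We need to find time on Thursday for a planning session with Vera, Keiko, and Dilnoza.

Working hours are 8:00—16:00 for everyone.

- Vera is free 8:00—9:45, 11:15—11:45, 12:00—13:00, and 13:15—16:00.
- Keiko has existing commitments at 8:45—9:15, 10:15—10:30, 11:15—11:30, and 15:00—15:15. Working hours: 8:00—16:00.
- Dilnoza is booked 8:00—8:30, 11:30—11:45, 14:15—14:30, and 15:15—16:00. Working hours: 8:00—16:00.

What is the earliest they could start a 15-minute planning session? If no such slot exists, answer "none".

Keiko free within 08:00–16:00: 08:00–08:45, 09:15–10:15, 10:30–11:15, 11:30–15:00, 15:15–16:00.
Dilnoza free within 08:00–16:00: 08:30–11:30, 11:45–14:15, 14:30–15:15.
Vera ∩ Keiko: 08:00–08:45, 09:15–09:45, 11:30–11:45, 12:00–13:00, 13:15–15:00, 15:15–16:00.
Vera ∩ Keiko ∩ Dilnoza: 08:30–08:45, 09:15–09:45, 12:00–13:00, 13:15–14:15, 14:30–15:00.
Windows ≥ 15 min: 08:30–08:45, 09:15–09:45, 12:00–13:00, 13:15–14:15, 14:30–15:00.
Earliest such window starts at 08:30.

08:30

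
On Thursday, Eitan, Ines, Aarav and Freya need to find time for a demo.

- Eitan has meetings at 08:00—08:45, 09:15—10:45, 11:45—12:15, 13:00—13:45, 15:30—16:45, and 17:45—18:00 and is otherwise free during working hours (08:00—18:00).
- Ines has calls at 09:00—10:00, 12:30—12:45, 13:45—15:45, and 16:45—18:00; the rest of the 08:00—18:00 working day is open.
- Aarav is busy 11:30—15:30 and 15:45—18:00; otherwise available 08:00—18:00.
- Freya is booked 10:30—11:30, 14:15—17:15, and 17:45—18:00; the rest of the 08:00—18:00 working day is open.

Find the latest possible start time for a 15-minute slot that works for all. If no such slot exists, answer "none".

08:45

Eitan free within 08:00–18:00: 08:45–09:15, 10:45–11:45, 12:15–13:00, 13:45–15:30, 16:45–17:45.
Ines free within 08:00–18:00: 08:00–09:00, 10:00–12:30, 12:45–13:45, 15:45–16:45.
Aarav free within 08:00–18:00: 08:00–11:30, 15:30–15:45.
Freya free within 08:00–18:00: 08:00–10:30, 11:30–14:15, 17:15–17:45.
Eitan ∩ Ines: 08:45–09:00, 10:45–11:45, 12:15–12:30, 12:45–13:00.
Eitan ∩ Ines ∩ Aarav: 08:45–09:00, 10:45–11:30.
Eitan ∩ Ines ∩ Aarav ∩ Freya: 08:45–09:00.
Windows ≥ 15 min: 08:45–09:00.
Latest start in the last window 08:45–09:00 is 09:00 − 15 min = 08:45.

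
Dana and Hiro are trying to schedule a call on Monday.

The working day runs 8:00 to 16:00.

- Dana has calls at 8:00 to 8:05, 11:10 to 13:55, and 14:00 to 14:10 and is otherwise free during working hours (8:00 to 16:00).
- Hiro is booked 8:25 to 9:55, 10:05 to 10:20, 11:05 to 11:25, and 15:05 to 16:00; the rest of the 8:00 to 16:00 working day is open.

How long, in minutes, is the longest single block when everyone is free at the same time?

Dana free within 08:00–16:00: 08:05–11:10, 13:55–14:00, 14:10–16:00.
Hiro free within 08:00–16:00: 08:00–08:25, 09:55–10:05, 10:20–11:05, 11:25–15:05.
Dana ∩ Hiro: 08:05–08:25, 09:55–10:05, 10:20–11:05, 13:55–14:00, 14:10–15:05.
Common window lengths: 20, 10, 45, 5, 55 min; longest is 55.

55 minutes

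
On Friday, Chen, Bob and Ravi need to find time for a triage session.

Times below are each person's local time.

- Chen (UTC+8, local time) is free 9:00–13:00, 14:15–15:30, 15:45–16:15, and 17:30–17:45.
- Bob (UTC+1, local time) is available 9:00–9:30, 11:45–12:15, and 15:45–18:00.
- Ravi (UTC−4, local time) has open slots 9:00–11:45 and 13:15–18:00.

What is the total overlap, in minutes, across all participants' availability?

Chen → UTC: 01:00–05:00, 06:15–07:30, 07:45–08:15, 09:30–09:45.
Bob → UTC: 08:00–08:30, 10:45–11:15, 14:45–17:00.
Ravi → UTC: 13:00–15:45, 17:15–22:00.
Chen ∩ Bob: 08:00–08:15.
Chen ∩ Bob ∩ Ravi: (none).
Total common minutes: 0.

0 minutes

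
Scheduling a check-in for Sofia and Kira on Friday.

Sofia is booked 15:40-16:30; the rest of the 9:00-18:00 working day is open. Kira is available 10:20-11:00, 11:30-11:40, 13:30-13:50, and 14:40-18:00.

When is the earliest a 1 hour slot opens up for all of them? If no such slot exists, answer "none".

14:40

Sofia free within 09:00–18:00: 09:00–15:40, 16:30–18:00.
Sofia ∩ Kira: 10:20–11:00, 11:30–11:40, 13:30–13:50, 14:40–15:40, 16:30–18:00.
Windows ≥ 60 min: 14:40–15:40, 16:30–18:00.
Earliest such window starts at 14:40.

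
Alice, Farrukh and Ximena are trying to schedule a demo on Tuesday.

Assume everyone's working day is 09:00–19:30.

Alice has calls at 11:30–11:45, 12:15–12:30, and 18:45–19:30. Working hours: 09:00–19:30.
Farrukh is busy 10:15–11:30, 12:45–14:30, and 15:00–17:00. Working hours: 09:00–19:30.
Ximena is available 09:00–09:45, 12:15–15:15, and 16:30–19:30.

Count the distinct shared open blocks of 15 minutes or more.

4

Alice free within 09:00–19:30: 09:00–11:30, 11:45–12:15, 12:30–18:45.
Farrukh free within 09:00–19:30: 09:00–10:15, 11:30–12:45, 14:30–15:00, 17:00–19:30.
Alice ∩ Farrukh: 09:00–10:15, 11:45–12:15, 12:30–12:45, 14:30–15:00, 17:00–18:45.
Alice ∩ Farrukh ∩ Ximena: 09:00–09:45, 12:30–12:45, 14:30–15:00, 17:00–18:45.
Windows ≥ 15 min: 09:00–09:45, 12:30–12:45, 14:30–15:00, 17:00–18:45.
That's 4 windows.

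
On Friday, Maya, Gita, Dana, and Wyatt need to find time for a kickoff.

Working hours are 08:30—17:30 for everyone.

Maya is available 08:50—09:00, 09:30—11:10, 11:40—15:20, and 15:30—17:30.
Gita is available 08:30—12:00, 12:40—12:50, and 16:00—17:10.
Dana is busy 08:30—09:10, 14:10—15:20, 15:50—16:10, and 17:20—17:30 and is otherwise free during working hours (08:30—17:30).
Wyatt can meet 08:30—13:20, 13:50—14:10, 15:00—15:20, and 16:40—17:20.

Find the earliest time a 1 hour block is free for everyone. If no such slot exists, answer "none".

09:30

Dana free within 08:30–17:30: 09:10–14:10, 15:20–15:50, 16:10–17:20.
Maya ∩ Gita: 08:50–09:00, 09:30–11:10, 11:40–12:00, 12:40–12:50, 16:00–17:10.
Maya ∩ Gita ∩ Dana: 09:30–11:10, 11:40–12:00, 12:40–12:50, 16:10–17:10.
Maya ∩ Gita ∩ Dana ∩ Wyatt: 09:30–11:10, 11:40–12:00, 12:40–12:50, 16:40–17:10.
Windows ≥ 60 min: 09:30–11:10.
Earliest such window starts at 09:30.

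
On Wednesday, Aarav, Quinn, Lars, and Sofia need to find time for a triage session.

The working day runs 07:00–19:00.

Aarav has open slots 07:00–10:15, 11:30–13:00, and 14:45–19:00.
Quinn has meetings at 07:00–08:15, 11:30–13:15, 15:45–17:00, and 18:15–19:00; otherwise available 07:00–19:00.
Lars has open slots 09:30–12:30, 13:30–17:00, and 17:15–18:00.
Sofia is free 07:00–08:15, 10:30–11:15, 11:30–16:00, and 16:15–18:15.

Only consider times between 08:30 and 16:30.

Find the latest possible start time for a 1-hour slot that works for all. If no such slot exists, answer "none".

Quinn free within 07:00–19:00: 08:15–11:30, 13:15–15:45, 17:00–18:15.
Aarav ∩ Quinn: 08:15–10:15, 14:45–15:45, 17:00–18:15.
Aarav ∩ Quinn ∩ Lars: 09:30–10:15, 14:45–15:45, 17:15–18:00.
Aarav ∩ Quinn ∩ Lars ∩ Sofia: 14:45–15:45, 17:15–18:00.
Restricted to 08:30–16:30: 14:45–15:45.
Windows ≥ 60 min: 14:45–15:45.
Latest start in the last window 14:45–15:45 is 15:45 − 60 min = 14:45.

14:45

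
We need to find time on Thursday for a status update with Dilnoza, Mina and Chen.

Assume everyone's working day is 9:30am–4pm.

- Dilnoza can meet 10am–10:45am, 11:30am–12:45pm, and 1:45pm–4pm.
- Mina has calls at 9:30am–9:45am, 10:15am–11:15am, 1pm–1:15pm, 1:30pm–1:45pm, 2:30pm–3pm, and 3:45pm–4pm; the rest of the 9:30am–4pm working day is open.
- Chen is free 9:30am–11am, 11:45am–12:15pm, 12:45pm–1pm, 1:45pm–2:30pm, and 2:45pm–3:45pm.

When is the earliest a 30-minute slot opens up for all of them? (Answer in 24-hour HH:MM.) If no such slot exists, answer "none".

Mina free within 09:30–16:00: 09:45–10:15, 11:15–13:00, 13:15–13:30, 13:45–14:30, 15:00–15:45.
Dilnoza ∩ Mina: 10:00–10:15, 11:30–12:45, 13:45–14:30, 15:00–15:45.
Dilnoza ∩ Mina ∩ Chen: 10:00–10:15, 11:45–12:15, 13:45–14:30, 15:00–15:45.
Windows ≥ 30 min: 11:45–12:15, 13:45–14:30, 15:00–15:45.
Earliest such window starts at 11:45.

11:45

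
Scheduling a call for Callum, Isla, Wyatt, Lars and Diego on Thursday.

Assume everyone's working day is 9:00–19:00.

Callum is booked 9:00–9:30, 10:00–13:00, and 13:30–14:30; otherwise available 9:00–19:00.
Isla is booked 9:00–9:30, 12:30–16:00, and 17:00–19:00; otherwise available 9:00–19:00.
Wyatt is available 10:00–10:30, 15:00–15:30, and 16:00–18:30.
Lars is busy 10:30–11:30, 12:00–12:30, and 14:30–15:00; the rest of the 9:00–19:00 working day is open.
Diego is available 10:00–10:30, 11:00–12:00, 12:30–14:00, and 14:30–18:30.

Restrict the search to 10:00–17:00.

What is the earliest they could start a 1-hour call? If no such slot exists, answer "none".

Callum free within 09:00–19:00: 09:30–10:00, 13:00–13:30, 14:30–19:00.
Isla free within 09:00–19:00: 09:30–12:30, 16:00–17:00.
Lars free within 09:00–19:00: 09:00–10:30, 11:30–12:00, 12:30–14:30, 15:00–19:00.
Callum ∩ Isla: 09:30–10:00, 16:00–17:00.
Callum ∩ Isla ∩ Wyatt: 16:00–17:00.
Callum ∩ Isla ∩ Wyatt ∩ Lars: 16:00–17:00.
Callum ∩ Isla ∩ Wyatt ∩ Lars ∩ Diego: 16:00–17:00.
Restricted to 10:00–17:00: 16:00–17:00.
Windows ≥ 60 min: 16:00–17:00.
Earliest such window starts at 16:00.

16:00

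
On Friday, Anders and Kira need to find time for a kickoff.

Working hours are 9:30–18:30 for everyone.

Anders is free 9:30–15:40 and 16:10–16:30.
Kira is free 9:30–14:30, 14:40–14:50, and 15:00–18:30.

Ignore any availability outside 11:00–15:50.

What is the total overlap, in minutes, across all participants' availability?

Anders ∩ Kira: 09:30–14:30, 14:40–14:50, 15:00–15:40, 16:10–16:30.
Restricted to 11:00–15:50: 11:00–14:30, 14:40–14:50, 15:00–15:40.
Total common minutes: 210 + 10 + 40 = 260.

260 minutes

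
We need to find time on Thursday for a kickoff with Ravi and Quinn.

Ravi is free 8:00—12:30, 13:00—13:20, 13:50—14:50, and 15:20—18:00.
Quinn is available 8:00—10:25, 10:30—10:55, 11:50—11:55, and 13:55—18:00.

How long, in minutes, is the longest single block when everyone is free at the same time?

160 minutes

Ravi ∩ Quinn: 08:00–10:25, 10:30–10:55, 11:50–11:55, 13:55–14:50, 15:20–18:00.
Common window lengths: 145, 25, 5, 55, 160 min; longest is 160.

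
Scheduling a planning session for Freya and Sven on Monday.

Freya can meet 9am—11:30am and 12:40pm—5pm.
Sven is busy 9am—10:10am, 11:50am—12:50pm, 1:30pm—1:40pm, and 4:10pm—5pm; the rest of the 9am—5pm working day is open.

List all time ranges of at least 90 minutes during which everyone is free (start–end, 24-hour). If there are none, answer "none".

Sven free within 09:00–17:00: 10:10–11:50, 12:50–13:30, 13:40–16:10.
Freya ∩ Sven: 10:10–11:30, 12:50–13:30, 13:40–16:10.
Windows ≥ 90 min: 13:40–16:10.

13:40–16:10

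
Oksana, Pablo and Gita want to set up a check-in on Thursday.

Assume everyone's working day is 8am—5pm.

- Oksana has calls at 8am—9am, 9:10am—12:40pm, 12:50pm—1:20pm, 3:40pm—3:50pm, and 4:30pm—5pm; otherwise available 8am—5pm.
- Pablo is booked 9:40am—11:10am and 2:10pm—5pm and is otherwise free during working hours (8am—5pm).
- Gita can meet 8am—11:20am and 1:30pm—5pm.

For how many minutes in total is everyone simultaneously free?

50 minutes

Oksana free within 08:00–17:00: 09:00–09:10, 12:40–12:50, 13:20–15:40, 15:50–16:30.
Pablo free within 08:00–17:00: 08:00–09:40, 11:10–14:10.
Oksana ∩ Pablo: 09:00–09:10, 12:40–12:50, 13:20–14:10.
Oksana ∩ Pablo ∩ Gita: 09:00–09:10, 13:30–14:10.
Total common minutes: 10 + 40 = 50.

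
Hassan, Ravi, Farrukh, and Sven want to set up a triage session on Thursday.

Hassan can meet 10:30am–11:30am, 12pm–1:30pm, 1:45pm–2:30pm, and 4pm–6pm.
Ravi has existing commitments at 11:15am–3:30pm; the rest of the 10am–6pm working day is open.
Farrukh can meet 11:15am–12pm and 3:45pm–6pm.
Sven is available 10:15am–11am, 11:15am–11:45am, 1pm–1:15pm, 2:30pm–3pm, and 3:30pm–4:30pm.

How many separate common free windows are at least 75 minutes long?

Ravi free within 10:00–18:00: 10:00–11:15, 15:30–18:00.
Hassan ∩ Ravi: 10:30–11:15, 16:00–18:00.
Hassan ∩ Ravi ∩ Farrukh: 16:00–18:00.
Hassan ∩ Ravi ∩ Farrukh ∩ Sven: 16:00–16:30.
Windows ≥ 75 min: (none).
That's 0 windows.

0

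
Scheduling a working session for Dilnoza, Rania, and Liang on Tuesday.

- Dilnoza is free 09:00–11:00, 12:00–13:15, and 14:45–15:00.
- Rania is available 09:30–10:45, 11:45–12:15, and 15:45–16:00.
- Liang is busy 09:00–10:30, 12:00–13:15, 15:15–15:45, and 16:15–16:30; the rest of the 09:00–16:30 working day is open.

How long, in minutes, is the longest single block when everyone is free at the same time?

15 minutes

Liang free within 09:00–16:30: 10:30–12:00, 13:15–15:15, 15:45–16:15.
Dilnoza ∩ Rania: 09:30–10:45, 12:00–12:15.
Dilnoza ∩ Rania ∩ Liang: 10:30–10:45.
Single common window of 15 minutes.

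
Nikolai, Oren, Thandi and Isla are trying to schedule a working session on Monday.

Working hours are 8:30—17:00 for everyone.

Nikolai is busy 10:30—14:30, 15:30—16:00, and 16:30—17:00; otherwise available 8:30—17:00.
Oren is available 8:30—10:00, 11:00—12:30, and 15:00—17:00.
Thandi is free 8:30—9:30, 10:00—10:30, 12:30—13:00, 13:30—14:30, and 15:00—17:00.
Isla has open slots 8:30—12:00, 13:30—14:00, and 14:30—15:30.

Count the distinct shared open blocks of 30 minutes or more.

Nikolai free within 08:30–17:00: 08:30–10:30, 14:30–15:30, 16:00–16:30.
Nikolai ∩ Oren: 08:30–10:00, 15:00–15:30, 16:00–16:30.
Nikolai ∩ Oren ∩ Thandi: 08:30–09:30, 15:00–15:30, 16:00–16:30.
Nikolai ∩ Oren ∩ Thandi ∩ Isla: 08:30–09:30, 15:00–15:30.
Windows ≥ 30 min: 08:30–09:30, 15:00–15:30.
That's 2 windows.

2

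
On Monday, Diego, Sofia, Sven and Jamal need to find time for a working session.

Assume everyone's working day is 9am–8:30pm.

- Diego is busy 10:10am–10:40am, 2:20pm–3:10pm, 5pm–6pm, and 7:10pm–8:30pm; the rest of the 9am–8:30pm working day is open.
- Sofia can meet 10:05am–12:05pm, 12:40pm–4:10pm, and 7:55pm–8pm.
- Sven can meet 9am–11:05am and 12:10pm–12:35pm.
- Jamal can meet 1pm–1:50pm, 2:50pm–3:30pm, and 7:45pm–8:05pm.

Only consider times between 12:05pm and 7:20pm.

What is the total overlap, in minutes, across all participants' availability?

Diego free within 09:00–20:30: 09:00–10:10, 10:40–14:20, 15:10–17:00, 18:00–19:10.
Diego ∩ Sofia: 10:05–10:10, 10:40–12:05, 12:40–14:20, 15:10–16:10.
Diego ∩ Sofia ∩ Sven: 10:05–10:10, 10:40–11:05.
Diego ∩ Sofia ∩ Sven ∩ Jamal: (none).
Restricted to 12:05–19:20: (none).
Total common minutes: 0.

0 minutes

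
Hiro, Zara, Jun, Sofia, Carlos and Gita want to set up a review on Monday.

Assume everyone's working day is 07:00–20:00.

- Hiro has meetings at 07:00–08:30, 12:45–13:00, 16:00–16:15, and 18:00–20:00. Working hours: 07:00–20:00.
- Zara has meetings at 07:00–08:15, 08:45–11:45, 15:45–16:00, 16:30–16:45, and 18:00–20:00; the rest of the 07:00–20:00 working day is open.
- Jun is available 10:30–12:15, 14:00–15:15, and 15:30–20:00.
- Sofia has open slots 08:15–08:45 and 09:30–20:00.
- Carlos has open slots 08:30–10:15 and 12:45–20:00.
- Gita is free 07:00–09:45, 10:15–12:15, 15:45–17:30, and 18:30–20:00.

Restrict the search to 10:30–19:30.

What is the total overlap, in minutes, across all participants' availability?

Hiro free within 07:00–20:00: 08:30–12:45, 13:00–16:00, 16:15–18:00.
Zara free within 07:00–20:00: 08:15–08:45, 11:45–15:45, 16:00–16:30, 16:45–18:00.
Hiro ∩ Zara: 08:30–08:45, 11:45–12:45, 13:00–15:45, 16:15–16:30, 16:45–18:00.
Hiro ∩ Zara ∩ Jun: 11:45–12:15, 14:00–15:15, 15:30–15:45, 16:15–16:30, 16:45–18:00.
Hiro ∩ Zara ∩ Jun ∩ Sofia: 11:45–12:15, 14:00–15:15, 15:30–15:45, 16:15–16:30, 16:45–18:00.
Hiro ∩ Zara ∩ Jun ∩ Sofia ∩ Carlos: 14:00–15:15, 15:30–15:45, 16:15–16:30, 16:45–18:00.
Hiro ∩ Zara ∩ Jun ∩ Sofia ∩ Carlos ∩ Gita: 16:15–16:30, 16:45–17:30.
Restricted to 10:30–19:30: 16:15–16:30, 16:45–17:30.
Total common minutes: 15 + 45 = 60.

60 minutes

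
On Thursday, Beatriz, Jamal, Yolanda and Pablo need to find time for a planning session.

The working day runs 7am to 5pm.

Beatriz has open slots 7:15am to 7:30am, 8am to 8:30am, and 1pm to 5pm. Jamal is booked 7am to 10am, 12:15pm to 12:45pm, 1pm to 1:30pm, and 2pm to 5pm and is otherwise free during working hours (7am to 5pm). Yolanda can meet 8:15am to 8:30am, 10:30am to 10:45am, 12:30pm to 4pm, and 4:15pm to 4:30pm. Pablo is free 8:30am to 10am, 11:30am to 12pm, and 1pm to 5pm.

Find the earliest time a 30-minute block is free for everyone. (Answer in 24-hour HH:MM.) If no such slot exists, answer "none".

Jamal free within 07:00–17:00: 10:00–12:15, 12:45–13:00, 13:30–14:00.
Beatriz ∩ Jamal: 13:30–14:00.
Beatriz ∩ Jamal ∩ Yolanda: 13:30–14:00.
Beatriz ∩ Jamal ∩ Yolanda ∩ Pablo: 13:30–14:00.
Windows ≥ 30 min: 13:30–14:00.
Earliest such window starts at 13:30.

13:30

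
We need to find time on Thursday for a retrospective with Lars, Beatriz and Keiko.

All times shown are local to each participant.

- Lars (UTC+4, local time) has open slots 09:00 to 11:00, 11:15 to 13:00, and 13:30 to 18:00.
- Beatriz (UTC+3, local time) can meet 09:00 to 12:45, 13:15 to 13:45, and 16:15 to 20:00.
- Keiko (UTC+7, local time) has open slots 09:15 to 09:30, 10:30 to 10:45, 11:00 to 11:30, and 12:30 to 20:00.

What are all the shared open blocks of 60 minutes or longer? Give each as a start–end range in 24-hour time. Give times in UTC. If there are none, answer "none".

06:00–07:00, 07:15–09:00

Lars → UTC: 05:00–07:00, 07:15–09:00, 09:30–14:00.
Beatriz → UTC: 06:00–09:45, 10:15–10:45, 13:15–17:00.
Keiko → UTC: 02:15–02:30, 03:30–03:45, 04:00–04:30, 05:30–13:00.
Lars ∩ Beatriz: 06:00–07:00, 07:15–09:00, 09:30–09:45, 10:15–10:45, 13:15–14:00.
Lars ∩ Beatriz ∩ Keiko: 06:00–07:00, 07:15–09:00, 09:30–09:45, 10:15–10:45.
Windows ≥ 60 min: 06:00–07:00, 07:15–09:00.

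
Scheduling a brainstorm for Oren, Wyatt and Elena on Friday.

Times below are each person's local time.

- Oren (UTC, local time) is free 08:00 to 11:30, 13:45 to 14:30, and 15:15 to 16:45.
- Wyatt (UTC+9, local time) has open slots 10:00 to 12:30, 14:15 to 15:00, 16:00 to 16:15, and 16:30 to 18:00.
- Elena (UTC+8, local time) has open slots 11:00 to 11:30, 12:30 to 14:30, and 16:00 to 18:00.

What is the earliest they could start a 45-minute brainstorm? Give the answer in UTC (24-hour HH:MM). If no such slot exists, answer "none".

Oren → UTC: 08:00–11:30, 13:45–14:30, 15:15–16:45.
Wyatt → UTC: 01:00–03:30, 05:15–06:00, 07:00–07:15, 07:30–09:00.
Elena → UTC: 03:00–03:30, 04:30–06:30, 08:00–10:00.
Oren ∩ Wyatt: 08:00–09:00.
Oren ∩ Wyatt ∩ Elena: 08:00–09:00.
Windows ≥ 45 min: 08:00–09:00.
Earliest such window starts at 08:00.

08:00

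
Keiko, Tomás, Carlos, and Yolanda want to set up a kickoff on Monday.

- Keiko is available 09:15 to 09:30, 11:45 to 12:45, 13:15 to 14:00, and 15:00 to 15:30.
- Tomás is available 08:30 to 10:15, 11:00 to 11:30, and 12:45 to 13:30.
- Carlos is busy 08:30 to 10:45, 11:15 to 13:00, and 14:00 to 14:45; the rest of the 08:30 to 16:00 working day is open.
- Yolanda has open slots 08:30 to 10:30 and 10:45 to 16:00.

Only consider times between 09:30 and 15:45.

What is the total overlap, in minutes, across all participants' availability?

Carlos free within 08:30–16:00: 10:45–11:15, 13:00–14:00, 14:45–16:00.
Keiko ∩ Tomás: 09:15–09:30, 13:15–13:30.
Keiko ∩ Tomás ∩ Carlos: 13:15–13:30.
Keiko ∩ Tomás ∩ Carlos ∩ Yolanda: 13:15–13:30.
Restricted to 09:30–15:45: 13:15–13:30.
Total common minutes: 15.

15 minutes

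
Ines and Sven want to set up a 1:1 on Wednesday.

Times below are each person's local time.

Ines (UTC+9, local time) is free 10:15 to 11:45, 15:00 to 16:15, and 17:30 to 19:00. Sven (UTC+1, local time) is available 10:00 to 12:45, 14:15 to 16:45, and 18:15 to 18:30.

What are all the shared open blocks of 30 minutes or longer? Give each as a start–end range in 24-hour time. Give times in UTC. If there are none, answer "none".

09:00–10:00

Ines → UTC: 01:15–02:45, 06:00–07:15, 08:30–10:00.
Sven → UTC: 09:00–11:45, 13:15–15:45, 17:15–17:30.
Ines ∩ Sven: 09:00–10:00.
Windows ≥ 30 min: 09:00–10:00.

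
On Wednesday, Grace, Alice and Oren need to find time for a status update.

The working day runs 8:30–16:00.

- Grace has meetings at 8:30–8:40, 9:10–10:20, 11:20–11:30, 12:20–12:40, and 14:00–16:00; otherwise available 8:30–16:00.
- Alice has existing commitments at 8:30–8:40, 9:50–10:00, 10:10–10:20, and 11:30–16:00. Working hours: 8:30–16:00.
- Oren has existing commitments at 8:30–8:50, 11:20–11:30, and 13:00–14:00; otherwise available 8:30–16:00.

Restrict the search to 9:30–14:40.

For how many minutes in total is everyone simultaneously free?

Grace free within 08:30–16:00: 08:40–09:10, 10:20–11:20, 11:30–12:20, 12:40–14:00.
Alice free within 08:30–16:00: 08:40–09:50, 10:00–10:10, 10:20–11:30.
Oren free within 08:30–16:00: 08:50–11:20, 11:30–13:00, 14:00–16:00.
Grace ∩ Alice: 08:40–09:10, 10:20–11:20.
Grace ∩ Alice ∩ Oren: 08:50–09:10, 10:20–11:20.
Restricted to 09:30–14:40: 10:20–11:20.
Total common minutes: 60.

60 minutes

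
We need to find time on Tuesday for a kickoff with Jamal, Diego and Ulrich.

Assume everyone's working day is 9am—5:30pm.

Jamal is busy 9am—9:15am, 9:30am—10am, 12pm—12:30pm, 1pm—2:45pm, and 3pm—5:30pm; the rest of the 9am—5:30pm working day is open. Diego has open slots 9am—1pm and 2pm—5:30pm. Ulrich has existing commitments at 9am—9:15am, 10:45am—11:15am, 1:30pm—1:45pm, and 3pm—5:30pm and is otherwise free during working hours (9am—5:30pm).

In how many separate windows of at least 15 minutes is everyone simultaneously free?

5

Jamal free within 09:00–17:30: 09:15–09:30, 10:00–12:00, 12:30–13:00, 14:45–15:00.
Ulrich free within 09:00–17:30: 09:15–10:45, 11:15–13:30, 13:45–15:00.
Jamal ∩ Diego: 09:15–09:30, 10:00–12:00, 12:30–13:00, 14:45–15:00.
Jamal ∩ Diego ∩ Ulrich: 09:15–09:30, 10:00–10:45, 11:15–12:00, 12:30–13:00, 14:45–15:00.
Windows ≥ 15 min: 09:15–09:30, 10:00–10:45, 11:15–12:00, 12:30–13:00, 14:45–15:00.
That's 5 windows.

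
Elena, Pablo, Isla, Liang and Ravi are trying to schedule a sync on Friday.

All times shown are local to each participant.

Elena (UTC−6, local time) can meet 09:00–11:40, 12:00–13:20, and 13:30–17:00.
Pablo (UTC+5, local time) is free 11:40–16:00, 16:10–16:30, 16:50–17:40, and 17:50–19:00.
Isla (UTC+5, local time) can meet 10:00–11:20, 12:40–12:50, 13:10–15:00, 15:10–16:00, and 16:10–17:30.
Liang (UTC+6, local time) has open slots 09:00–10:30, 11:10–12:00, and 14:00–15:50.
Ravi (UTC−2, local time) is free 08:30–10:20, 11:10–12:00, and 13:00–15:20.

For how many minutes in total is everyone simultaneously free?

Elena → UTC: 15:00–17:40, 18:00–19:20, 19:30–23:00.
Pablo → UTC: 06:40–11:00, 11:10–11:30, 11:50–12:40, 12:50–14:00.
Isla → UTC: 05:00–06:20, 07:40–07:50, 08:10–10:00, 10:10–11:00, 11:10–12:30.
Liang → UTC: 03:00–04:30, 05:10–06:00, 08:00–09:50.
Ravi → UTC: 10:30–12:20, 13:10–14:00, 15:00–17:20.
Elena ∩ Pablo: (none).
Elena ∩ Pablo ∩ Isla: (none).
Elena ∩ Pablo ∩ Isla ∩ Liang: (none).
Elena ∩ Pablo ∩ Isla ∩ Liang ∩ Ravi: (none).
Total common minutes: 0.

0 minutes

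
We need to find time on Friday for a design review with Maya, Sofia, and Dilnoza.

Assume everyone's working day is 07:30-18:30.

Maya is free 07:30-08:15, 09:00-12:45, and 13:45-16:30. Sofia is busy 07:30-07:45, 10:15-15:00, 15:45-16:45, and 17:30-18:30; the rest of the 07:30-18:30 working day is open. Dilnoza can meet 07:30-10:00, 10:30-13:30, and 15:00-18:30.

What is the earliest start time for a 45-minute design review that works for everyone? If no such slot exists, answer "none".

09:00

Sofia free within 07:30–18:30: 07:45–10:15, 15:00–15:45, 16:45–17:30.
Maya ∩ Sofia: 07:45–08:15, 09:00–10:15, 15:00–15:45.
Maya ∩ Sofia ∩ Dilnoza: 07:45–08:15, 09:00–10:00, 15:00–15:45.
Windows ≥ 45 min: 09:00–10:00, 15:00–15:45.
Earliest such window starts at 09:00.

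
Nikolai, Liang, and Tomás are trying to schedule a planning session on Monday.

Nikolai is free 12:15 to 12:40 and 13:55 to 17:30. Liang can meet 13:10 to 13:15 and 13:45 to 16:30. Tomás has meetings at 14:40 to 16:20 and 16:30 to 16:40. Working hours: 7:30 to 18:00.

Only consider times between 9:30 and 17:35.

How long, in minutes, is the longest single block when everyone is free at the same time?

45 minutes

Tomás free within 07:30–18:00: 07:30–14:40, 16:20–16:30, 16:40–18:00.
Nikolai ∩ Liang: 13:55–16:30.
Nikolai ∩ Liang ∩ Tomás: 13:55–14:40, 16:20–16:30.
Restricted to 09:30–17:35: 13:55–14:40, 16:20–16:30.
Common window lengths: 45, 10 min; longest is 45.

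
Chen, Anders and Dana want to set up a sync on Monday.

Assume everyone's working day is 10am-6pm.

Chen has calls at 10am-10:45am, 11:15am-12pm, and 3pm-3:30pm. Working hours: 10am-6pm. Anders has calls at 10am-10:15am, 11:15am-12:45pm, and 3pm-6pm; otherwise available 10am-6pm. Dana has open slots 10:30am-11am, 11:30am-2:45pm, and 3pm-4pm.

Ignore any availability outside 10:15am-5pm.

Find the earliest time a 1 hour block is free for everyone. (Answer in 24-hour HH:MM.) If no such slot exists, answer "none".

12:45

Chen free within 10:00–18:00: 10:45–11:15, 12:00–15:00, 15:30–18:00.
Anders free within 10:00–18:00: 10:15–11:15, 12:45–15:00.
Chen ∩ Anders: 10:45–11:15, 12:45–15:00.
Chen ∩ Anders ∩ Dana: 10:45–11:00, 12:45–14:45.
Restricted to 10:15–17:00: 10:45–11:00, 12:45–14:45.
Windows ≥ 60 min: 12:45–14:45.
Earliest such window starts at 12:45.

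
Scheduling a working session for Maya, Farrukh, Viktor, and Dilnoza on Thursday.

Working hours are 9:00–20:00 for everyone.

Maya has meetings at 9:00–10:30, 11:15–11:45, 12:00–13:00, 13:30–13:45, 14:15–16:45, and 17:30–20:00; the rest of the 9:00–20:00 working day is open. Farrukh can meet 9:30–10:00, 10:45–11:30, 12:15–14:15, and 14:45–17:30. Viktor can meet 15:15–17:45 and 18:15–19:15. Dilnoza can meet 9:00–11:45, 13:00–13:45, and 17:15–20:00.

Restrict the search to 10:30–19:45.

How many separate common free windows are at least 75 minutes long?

Maya free within 09:00–20:00: 10:30–11:15, 11:45–12:00, 13:00–13:30, 13:45–14:15, 16:45–17:30.
Maya ∩ Farrukh: 10:45–11:15, 13:00–13:30, 13:45–14:15, 16:45–17:30.
Maya ∩ Farrukh ∩ Viktor: 16:45–17:30.
Maya ∩ Farrukh ∩ Viktor ∩ Dilnoza: 17:15–17:30.
Restricted to 10:30–19:45: 17:15–17:30.
Windows ≥ 75 min: (none).
That's 0 windows.

0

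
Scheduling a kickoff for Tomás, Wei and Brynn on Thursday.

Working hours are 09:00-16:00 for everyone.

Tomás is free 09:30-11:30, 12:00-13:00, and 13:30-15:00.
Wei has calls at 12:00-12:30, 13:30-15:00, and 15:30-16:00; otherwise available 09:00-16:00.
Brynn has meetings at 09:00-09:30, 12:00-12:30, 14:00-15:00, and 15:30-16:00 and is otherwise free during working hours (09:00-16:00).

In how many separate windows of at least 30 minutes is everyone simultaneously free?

Wei free within 09:00–16:00: 09:00–12:00, 12:30–13:30, 15:00–15:30.
Brynn free within 09:00–16:00: 09:30–12:00, 12:30–14:00, 15:00–15:30.
Tomás ∩ Wei: 09:30–11:30, 12:30–13:00.
Tomás ∩ Wei ∩ Brynn: 09:30–11:30, 12:30–13:00.
Windows ≥ 30 min: 09:30–11:30, 12:30–13:00.
That's 2 windows.

2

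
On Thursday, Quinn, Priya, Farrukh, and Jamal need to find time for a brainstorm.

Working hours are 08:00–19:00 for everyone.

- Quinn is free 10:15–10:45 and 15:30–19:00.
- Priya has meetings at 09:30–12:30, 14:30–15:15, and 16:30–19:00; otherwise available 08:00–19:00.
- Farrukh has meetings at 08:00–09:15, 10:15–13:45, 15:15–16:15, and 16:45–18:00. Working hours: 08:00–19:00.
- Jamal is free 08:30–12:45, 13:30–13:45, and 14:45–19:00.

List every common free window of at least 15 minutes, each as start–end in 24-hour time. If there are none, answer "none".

Priya free within 08:00–19:00: 08:00–09:30, 12:30–14:30, 15:15–16:30.
Farrukh free within 08:00–19:00: 09:15–10:15, 13:45–15:15, 16:15–16:45, 18:00–19:00.
Quinn ∩ Priya: 15:30–16:30.
Quinn ∩ Priya ∩ Farrukh: 16:15–16:30.
Quinn ∩ Priya ∩ Farrukh ∩ Jamal: 16:15–16:30.
Windows ≥ 15 min: 16:15–16:30.

16:15–16:30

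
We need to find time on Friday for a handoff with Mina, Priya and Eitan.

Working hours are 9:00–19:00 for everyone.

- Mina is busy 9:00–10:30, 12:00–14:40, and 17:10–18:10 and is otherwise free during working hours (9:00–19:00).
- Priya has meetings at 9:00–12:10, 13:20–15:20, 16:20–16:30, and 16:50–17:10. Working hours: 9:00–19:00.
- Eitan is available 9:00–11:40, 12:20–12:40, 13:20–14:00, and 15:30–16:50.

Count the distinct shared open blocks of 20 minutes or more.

2

Mina free within 09:00–19:00: 10:30–12:00, 14:40–17:10, 18:10–19:00.
Priya free within 09:00–19:00: 12:10–13:20, 15:20–16:20, 16:30–16:50, 17:10–19:00.
Mina ∩ Priya: 15:20–16:20, 16:30–16:50, 18:10–19:00.
Mina ∩ Priya ∩ Eitan: 15:30–16:20, 16:30–16:50.
Windows ≥ 20 min: 15:30–16:20, 16:30–16:50.
That's 2 windows.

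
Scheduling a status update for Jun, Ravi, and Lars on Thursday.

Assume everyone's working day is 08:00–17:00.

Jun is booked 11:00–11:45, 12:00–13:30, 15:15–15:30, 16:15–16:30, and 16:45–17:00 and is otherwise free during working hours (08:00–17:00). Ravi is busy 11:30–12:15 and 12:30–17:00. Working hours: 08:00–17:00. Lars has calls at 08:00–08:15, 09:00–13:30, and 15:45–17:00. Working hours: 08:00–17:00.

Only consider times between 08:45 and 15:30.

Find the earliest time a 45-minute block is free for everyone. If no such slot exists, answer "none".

none

Jun free within 08:00–17:00: 08:00–11:00, 11:45–12:00, 13:30–15:15, 15:30–16:15, 16:30–16:45.
Ravi free within 08:00–17:00: 08:00–11:30, 12:15–12:30.
Lars free within 08:00–17:00: 08:15–09:00, 13:30–15:45.
Jun ∩ Ravi: 08:00–11:00.
Jun ∩ Ravi ∩ Lars: 08:15–09:00.
Restricted to 08:45–15:30: 08:45–09:00.
Windows ≥ 45 min: (none).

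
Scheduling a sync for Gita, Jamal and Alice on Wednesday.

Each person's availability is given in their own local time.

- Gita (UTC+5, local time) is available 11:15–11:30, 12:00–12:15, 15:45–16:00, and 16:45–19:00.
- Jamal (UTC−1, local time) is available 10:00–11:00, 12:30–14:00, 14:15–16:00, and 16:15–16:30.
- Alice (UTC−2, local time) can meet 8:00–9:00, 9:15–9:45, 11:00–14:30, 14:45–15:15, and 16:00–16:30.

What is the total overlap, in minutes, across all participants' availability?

Gita → UTC: 06:15–06:30, 07:00–07:15, 10:45–11:00, 11:45–14:00.
Jamal → UTC: 11:00–12:00, 13:30–15:00, 15:15–17:00, 17:15–17:30.
Alice → UTC: 10:00–11:00, 11:15–11:45, 13:00–16:30, 16:45–17:15, 18:00–18:30.
Gita ∩ Jamal: 11:45–12:00, 13:30–14:00.
Gita ∩ Jamal ∩ Alice: 13:30–14:00.
Total common minutes: 30.

30 minutes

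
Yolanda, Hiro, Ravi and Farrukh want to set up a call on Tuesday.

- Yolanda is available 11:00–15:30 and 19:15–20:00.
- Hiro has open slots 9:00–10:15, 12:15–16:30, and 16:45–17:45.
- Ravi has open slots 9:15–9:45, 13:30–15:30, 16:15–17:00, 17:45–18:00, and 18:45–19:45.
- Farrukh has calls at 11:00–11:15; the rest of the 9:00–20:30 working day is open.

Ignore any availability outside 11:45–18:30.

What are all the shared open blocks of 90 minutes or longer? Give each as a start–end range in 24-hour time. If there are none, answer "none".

13:30–15:30

Farrukh free within 09:00–20:30: 09:00–11:00, 11:15–20:30.
Yolanda ∩ Hiro: 12:15–15:30.
Yolanda ∩ Hiro ∩ Ravi: 13:30–15:30.
Yolanda ∩ Hiro ∩ Ravi ∩ Farrukh: 13:30–15:30.
Restricted to 11:45–18:30: 13:30–15:30.
Windows ≥ 90 min: 13:30–15:30.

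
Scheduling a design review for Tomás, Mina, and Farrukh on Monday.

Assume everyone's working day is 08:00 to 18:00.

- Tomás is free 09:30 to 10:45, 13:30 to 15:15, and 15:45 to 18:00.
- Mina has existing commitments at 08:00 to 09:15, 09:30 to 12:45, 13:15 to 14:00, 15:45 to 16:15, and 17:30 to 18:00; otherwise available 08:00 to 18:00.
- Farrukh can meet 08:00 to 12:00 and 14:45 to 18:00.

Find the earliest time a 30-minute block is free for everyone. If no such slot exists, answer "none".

14:45

Mina free within 08:00–18:00: 09:15–09:30, 12:45–13:15, 14:00–15:45, 16:15–17:30.
Tomás ∩ Mina: 14:00–15:15, 16:15–17:30.
Tomás ∩ Mina ∩ Farrukh: 14:45–15:15, 16:15–17:30.
Windows ≥ 30 min: 14:45–15:15, 16:15–17:30.
Earliest such window starts at 14:45.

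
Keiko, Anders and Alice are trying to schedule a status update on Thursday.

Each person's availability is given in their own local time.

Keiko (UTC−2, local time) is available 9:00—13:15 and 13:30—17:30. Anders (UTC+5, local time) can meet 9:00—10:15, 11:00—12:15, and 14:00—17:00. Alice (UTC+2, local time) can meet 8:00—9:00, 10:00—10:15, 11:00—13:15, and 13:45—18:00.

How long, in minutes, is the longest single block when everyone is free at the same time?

15 minutes

Keiko → UTC: 11:00–15:15, 15:30–19:30.
Anders → UTC: 04:00–05:15, 06:00–07:15, 09:00–12:00.
Alice → UTC: 06:00–07:00, 08:00–08:15, 09:00–11:15, 11:45–16:00.
Keiko ∩ Anders: 11:00–12:00.
Keiko ∩ Anders ∩ Alice: 11:00–11:15, 11:45–12:00.
Common window lengths: 15, 15 min; longest is 15.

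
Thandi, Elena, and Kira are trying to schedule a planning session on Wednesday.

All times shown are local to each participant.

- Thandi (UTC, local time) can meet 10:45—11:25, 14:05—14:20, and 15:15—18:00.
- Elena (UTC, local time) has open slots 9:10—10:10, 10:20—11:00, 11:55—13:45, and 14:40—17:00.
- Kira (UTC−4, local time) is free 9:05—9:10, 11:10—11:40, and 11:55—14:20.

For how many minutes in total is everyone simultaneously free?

90 minutes

Thandi → UTC: 10:45–11:25, 14:05–14:20, 15:15–18:00.
Elena → UTC: 09:10–10:10, 10:20–11:00, 11:55–13:45, 14:40–17:00.
Kira → UTC: 13:05–13:10, 15:10–15:40, 15:55–18:20.
Thandi ∩ Elena: 10:45–11:00, 15:15–17:00.
Thandi ∩ Elena ∩ Kira: 15:15–15:40, 15:55–17:00.
Total common minutes: 25 + 65 = 90.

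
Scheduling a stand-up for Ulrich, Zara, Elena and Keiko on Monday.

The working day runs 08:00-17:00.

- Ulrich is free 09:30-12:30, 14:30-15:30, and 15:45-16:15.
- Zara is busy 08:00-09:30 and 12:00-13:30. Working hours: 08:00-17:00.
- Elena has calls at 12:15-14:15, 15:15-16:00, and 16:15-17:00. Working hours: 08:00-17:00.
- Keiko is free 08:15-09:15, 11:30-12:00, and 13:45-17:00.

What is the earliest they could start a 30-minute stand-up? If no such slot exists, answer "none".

Zara free within 08:00–17:00: 09:30–12:00, 13:30–17:00.
Elena free within 08:00–17:00: 08:00–12:15, 14:15–15:15, 16:00–16:15.
Ulrich ∩ Zara: 09:30–12:00, 14:30–15:30, 15:45–16:15.
Ulrich ∩ Zara ∩ Elena: 09:30–12:00, 14:30–15:15, 16:00–16:15.
Ulrich ∩ Zara ∩ Elena ∩ Keiko: 11:30–12:00, 14:30–15:15, 16:00–16:15.
Windows ≥ 30 min: 11:30–12:00, 14:30–15:15.
Earliest such window starts at 11:30.

11:30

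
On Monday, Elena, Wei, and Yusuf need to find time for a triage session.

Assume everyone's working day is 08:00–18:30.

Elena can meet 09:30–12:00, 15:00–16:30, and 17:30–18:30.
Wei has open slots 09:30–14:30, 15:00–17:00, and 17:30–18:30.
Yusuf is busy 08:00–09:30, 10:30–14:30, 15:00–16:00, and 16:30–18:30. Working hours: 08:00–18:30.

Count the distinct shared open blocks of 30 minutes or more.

2

Yusuf free within 08:00–18:30: 09:30–10:30, 14:30–15:00, 16:00–16:30.
Elena ∩ Wei: 09:30–12:00, 15:00–16:30, 17:30–18:30.
Elena ∩ Wei ∩ Yusuf: 09:30–10:30, 16:00–16:30.
Windows ≥ 30 min: 09:30–10:30, 16:00–16:30.
That's 2 windows.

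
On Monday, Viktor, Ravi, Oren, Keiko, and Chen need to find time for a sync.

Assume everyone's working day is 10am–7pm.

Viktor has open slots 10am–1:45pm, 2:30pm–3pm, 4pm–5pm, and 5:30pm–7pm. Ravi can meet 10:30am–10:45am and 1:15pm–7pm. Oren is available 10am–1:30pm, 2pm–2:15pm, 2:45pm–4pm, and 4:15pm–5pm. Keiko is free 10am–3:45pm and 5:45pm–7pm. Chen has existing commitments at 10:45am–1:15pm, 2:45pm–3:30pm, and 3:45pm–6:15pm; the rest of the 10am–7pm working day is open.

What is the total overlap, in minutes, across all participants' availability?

30 minutes

Chen free within 10:00–19:00: 10:00–10:45, 13:15–14:45, 15:30–15:45, 18:15–19:00.
Viktor ∩ Ravi: 10:30–10:45, 13:15–13:45, 14:30–15:00, 16:00–17:00, 17:30–19:00.
Viktor ∩ Ravi ∩ Oren: 10:30–10:45, 13:15–13:30, 14:45–15:00, 16:15–17:00.
Viktor ∩ Ravi ∩ Oren ∩ Keiko: 10:30–10:45, 13:15–13:30, 14:45–15:00.
Viktor ∩ Ravi ∩ Oren ∩ Keiko ∩ Chen: 10:30–10:45, 13:15–13:30.
Total common minutes: 15 + 15 = 30.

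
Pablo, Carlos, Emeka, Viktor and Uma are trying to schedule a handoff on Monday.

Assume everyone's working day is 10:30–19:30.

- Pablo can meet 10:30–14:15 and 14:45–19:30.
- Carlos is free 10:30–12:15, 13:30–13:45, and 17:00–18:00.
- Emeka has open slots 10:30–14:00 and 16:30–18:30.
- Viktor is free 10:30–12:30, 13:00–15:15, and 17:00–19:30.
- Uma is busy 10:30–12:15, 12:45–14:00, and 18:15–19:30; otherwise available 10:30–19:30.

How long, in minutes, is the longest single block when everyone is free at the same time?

Uma free within 10:30–19:30: 12:15–12:45, 14:00–18:15.
Pablo ∩ Carlos: 10:30–12:15, 13:30–13:45, 17:00–18:00.
Pablo ∩ Carlos ∩ Emeka: 10:30–12:15, 13:30–13:45, 17:00–18:00.
Pablo ∩ Carlos ∩ Emeka ∩ Viktor: 10:30–12:15, 13:30–13:45, 17:00–18:00.
Pablo ∩ Carlos ∩ Emeka ∩ Viktor ∩ Uma: 17:00–18:00.
Single common window of 60 minutes.

60 minutes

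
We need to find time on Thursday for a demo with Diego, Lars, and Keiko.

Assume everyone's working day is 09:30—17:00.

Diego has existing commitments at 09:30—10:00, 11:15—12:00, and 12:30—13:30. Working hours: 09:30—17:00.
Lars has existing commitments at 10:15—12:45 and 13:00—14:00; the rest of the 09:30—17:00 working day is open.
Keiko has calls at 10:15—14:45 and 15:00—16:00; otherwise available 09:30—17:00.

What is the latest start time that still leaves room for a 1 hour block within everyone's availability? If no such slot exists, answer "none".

16:00

Diego free within 09:30–17:00: 10:00–11:15, 12:00–12:30, 13:30–17:00.
Lars free within 09:30–17:00: 09:30–10:15, 12:45–13:00, 14:00–17:00.
Keiko free within 09:30–17:00: 09:30–10:15, 14:45–15:00, 16:00–17:00.
Diego ∩ Lars: 10:00–10:15, 14:00–17:00.
Diego ∩ Lars ∩ Keiko: 10:00–10:15, 14:45–15:00, 16:00–17:00.
Windows ≥ 60 min: 16:00–17:00.
Latest start in the last window 16:00–17:00 is 17:00 − 60 min = 16:00.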